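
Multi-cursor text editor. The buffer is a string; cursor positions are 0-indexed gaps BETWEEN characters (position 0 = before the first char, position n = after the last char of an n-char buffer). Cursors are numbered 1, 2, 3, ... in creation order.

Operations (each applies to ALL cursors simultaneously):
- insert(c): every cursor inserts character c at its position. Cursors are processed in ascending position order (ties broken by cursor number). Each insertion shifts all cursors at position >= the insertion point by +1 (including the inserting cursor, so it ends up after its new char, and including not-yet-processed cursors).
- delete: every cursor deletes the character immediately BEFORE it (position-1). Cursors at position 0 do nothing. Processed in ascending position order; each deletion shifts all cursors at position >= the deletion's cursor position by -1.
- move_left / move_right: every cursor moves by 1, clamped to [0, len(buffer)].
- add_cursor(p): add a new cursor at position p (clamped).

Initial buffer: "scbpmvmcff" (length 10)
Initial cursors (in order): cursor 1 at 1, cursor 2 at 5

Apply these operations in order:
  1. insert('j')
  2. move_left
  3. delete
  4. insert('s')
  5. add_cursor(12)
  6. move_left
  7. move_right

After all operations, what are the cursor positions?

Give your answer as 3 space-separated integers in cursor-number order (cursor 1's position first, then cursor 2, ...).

Answer: 1 6 12

Derivation:
After op 1 (insert('j')): buffer="sjcbpmjvmcff" (len 12), cursors c1@2 c2@7, authorship .1....2.....
After op 2 (move_left): buffer="sjcbpmjvmcff" (len 12), cursors c1@1 c2@6, authorship .1....2.....
After op 3 (delete): buffer="jcbpjvmcff" (len 10), cursors c1@0 c2@4, authorship 1...2.....
After op 4 (insert('s')): buffer="sjcbpsjvmcff" (len 12), cursors c1@1 c2@6, authorship 11...22.....
After op 5 (add_cursor(12)): buffer="sjcbpsjvmcff" (len 12), cursors c1@1 c2@6 c3@12, authorship 11...22.....
After op 6 (move_left): buffer="sjcbpsjvmcff" (len 12), cursors c1@0 c2@5 c3@11, authorship 11...22.....
After op 7 (move_right): buffer="sjcbpsjvmcff" (len 12), cursors c1@1 c2@6 c3@12, authorship 11...22.....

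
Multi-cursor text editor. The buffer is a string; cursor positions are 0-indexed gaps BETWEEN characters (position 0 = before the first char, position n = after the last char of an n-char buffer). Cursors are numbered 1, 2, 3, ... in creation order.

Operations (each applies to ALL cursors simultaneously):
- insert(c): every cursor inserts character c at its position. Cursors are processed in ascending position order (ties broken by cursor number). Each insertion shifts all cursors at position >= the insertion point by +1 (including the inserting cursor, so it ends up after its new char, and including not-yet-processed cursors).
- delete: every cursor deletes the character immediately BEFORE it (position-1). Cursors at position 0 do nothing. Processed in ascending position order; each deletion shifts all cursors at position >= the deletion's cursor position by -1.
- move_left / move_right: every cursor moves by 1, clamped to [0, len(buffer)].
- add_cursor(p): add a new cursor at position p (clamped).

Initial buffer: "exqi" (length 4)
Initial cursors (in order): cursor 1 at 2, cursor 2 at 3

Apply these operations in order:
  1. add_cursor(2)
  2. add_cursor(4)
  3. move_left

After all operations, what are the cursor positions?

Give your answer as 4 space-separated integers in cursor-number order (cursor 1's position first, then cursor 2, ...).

After op 1 (add_cursor(2)): buffer="exqi" (len 4), cursors c1@2 c3@2 c2@3, authorship ....
After op 2 (add_cursor(4)): buffer="exqi" (len 4), cursors c1@2 c3@2 c2@3 c4@4, authorship ....
After op 3 (move_left): buffer="exqi" (len 4), cursors c1@1 c3@1 c2@2 c4@3, authorship ....

Answer: 1 2 1 3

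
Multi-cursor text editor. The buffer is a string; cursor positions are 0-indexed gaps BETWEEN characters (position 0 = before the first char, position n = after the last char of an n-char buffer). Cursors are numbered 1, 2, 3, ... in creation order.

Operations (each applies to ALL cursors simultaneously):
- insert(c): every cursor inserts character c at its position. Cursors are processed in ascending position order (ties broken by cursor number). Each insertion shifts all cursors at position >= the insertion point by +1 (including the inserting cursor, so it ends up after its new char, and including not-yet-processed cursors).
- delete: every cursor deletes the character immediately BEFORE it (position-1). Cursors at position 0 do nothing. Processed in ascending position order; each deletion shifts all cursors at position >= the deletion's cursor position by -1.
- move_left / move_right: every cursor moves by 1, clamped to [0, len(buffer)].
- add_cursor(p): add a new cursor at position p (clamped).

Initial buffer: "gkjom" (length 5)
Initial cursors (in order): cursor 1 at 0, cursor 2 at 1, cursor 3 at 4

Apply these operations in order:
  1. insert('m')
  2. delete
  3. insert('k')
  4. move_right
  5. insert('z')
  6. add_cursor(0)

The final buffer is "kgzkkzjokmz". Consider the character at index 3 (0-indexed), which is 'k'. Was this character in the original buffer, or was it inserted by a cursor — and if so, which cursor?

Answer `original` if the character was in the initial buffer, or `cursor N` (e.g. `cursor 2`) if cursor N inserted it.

After op 1 (insert('m')): buffer="mgmkjomm" (len 8), cursors c1@1 c2@3 c3@7, authorship 1.2...3.
After op 2 (delete): buffer="gkjom" (len 5), cursors c1@0 c2@1 c3@4, authorship .....
After op 3 (insert('k')): buffer="kgkkjokm" (len 8), cursors c1@1 c2@3 c3@7, authorship 1.2...3.
After op 4 (move_right): buffer="kgkkjokm" (len 8), cursors c1@2 c2@4 c3@8, authorship 1.2...3.
After op 5 (insert('z')): buffer="kgzkkzjokmz" (len 11), cursors c1@3 c2@6 c3@11, authorship 1.12.2..3.3
After op 6 (add_cursor(0)): buffer="kgzkkzjokmz" (len 11), cursors c4@0 c1@3 c2@6 c3@11, authorship 1.12.2..3.3
Authorship (.=original, N=cursor N): 1 . 1 2 . 2 . . 3 . 3
Index 3: author = 2

Answer: cursor 2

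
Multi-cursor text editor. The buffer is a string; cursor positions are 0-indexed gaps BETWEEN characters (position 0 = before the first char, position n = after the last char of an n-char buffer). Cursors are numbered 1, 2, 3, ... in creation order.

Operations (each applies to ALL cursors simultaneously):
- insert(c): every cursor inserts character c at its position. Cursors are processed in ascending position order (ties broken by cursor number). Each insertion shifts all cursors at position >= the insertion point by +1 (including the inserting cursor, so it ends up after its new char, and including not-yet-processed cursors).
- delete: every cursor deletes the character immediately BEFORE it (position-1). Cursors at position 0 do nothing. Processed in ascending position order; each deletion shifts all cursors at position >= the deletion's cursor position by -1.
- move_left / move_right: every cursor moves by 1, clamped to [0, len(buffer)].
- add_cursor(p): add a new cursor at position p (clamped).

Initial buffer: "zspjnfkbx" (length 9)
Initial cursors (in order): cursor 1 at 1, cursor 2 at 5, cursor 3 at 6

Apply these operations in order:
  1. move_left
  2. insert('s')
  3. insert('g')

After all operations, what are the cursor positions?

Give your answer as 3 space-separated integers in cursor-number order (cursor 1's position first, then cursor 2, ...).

Answer: 2 8 11

Derivation:
After op 1 (move_left): buffer="zspjnfkbx" (len 9), cursors c1@0 c2@4 c3@5, authorship .........
After op 2 (insert('s')): buffer="szspjsnsfkbx" (len 12), cursors c1@1 c2@6 c3@8, authorship 1....2.3....
After op 3 (insert('g')): buffer="sgzspjsgnsgfkbx" (len 15), cursors c1@2 c2@8 c3@11, authorship 11....22.33....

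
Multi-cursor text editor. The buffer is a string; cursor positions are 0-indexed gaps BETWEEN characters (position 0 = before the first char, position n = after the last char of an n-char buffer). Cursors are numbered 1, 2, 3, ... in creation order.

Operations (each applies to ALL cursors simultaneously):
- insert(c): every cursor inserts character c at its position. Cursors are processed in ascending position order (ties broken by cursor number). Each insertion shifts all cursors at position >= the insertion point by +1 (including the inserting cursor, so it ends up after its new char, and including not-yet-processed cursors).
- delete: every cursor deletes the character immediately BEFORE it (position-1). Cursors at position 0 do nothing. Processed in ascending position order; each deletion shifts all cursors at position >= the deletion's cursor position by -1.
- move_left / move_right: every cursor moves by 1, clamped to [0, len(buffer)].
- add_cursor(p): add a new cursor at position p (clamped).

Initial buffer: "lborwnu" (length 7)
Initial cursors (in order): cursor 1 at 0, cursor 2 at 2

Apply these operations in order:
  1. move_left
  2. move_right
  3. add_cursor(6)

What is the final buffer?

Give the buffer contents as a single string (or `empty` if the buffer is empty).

Answer: lborwnu

Derivation:
After op 1 (move_left): buffer="lborwnu" (len 7), cursors c1@0 c2@1, authorship .......
After op 2 (move_right): buffer="lborwnu" (len 7), cursors c1@1 c2@2, authorship .......
After op 3 (add_cursor(6)): buffer="lborwnu" (len 7), cursors c1@1 c2@2 c3@6, authorship .......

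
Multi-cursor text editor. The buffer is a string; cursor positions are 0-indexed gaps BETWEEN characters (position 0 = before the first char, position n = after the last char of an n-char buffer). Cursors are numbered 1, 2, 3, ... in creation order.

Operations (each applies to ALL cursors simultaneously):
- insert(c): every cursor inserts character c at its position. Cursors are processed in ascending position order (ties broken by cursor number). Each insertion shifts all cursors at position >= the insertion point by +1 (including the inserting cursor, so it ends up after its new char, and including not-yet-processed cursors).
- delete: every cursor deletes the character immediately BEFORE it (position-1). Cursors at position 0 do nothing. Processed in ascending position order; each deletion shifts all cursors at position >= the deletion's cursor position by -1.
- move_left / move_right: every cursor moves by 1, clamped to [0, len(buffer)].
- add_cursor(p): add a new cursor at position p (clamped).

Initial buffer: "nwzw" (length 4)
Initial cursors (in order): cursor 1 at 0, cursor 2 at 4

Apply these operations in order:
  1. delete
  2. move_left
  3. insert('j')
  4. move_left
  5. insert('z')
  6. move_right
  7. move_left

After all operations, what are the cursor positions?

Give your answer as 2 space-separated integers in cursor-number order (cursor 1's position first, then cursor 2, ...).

Answer: 1 5

Derivation:
After op 1 (delete): buffer="nwz" (len 3), cursors c1@0 c2@3, authorship ...
After op 2 (move_left): buffer="nwz" (len 3), cursors c1@0 c2@2, authorship ...
After op 3 (insert('j')): buffer="jnwjz" (len 5), cursors c1@1 c2@4, authorship 1..2.
After op 4 (move_left): buffer="jnwjz" (len 5), cursors c1@0 c2@3, authorship 1..2.
After op 5 (insert('z')): buffer="zjnwzjz" (len 7), cursors c1@1 c2@5, authorship 11..22.
After op 6 (move_right): buffer="zjnwzjz" (len 7), cursors c1@2 c2@6, authorship 11..22.
After op 7 (move_left): buffer="zjnwzjz" (len 7), cursors c1@1 c2@5, authorship 11..22.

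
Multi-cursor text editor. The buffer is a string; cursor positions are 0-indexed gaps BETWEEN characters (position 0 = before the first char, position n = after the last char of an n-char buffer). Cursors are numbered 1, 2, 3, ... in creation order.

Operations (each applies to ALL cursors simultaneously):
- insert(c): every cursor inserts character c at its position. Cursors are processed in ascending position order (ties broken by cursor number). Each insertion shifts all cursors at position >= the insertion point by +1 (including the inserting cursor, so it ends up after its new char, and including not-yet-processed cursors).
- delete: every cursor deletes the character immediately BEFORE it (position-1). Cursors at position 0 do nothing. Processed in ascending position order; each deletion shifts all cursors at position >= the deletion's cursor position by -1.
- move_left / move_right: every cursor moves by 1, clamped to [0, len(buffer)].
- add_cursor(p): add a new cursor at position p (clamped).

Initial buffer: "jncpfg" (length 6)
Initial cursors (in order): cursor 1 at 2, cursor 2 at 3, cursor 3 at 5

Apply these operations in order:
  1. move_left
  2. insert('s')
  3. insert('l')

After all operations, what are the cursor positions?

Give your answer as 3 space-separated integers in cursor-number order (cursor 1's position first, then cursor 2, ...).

Answer: 3 6 10

Derivation:
After op 1 (move_left): buffer="jncpfg" (len 6), cursors c1@1 c2@2 c3@4, authorship ......
After op 2 (insert('s')): buffer="jsnscpsfg" (len 9), cursors c1@2 c2@4 c3@7, authorship .1.2..3..
After op 3 (insert('l')): buffer="jslnslcpslfg" (len 12), cursors c1@3 c2@6 c3@10, authorship .11.22..33..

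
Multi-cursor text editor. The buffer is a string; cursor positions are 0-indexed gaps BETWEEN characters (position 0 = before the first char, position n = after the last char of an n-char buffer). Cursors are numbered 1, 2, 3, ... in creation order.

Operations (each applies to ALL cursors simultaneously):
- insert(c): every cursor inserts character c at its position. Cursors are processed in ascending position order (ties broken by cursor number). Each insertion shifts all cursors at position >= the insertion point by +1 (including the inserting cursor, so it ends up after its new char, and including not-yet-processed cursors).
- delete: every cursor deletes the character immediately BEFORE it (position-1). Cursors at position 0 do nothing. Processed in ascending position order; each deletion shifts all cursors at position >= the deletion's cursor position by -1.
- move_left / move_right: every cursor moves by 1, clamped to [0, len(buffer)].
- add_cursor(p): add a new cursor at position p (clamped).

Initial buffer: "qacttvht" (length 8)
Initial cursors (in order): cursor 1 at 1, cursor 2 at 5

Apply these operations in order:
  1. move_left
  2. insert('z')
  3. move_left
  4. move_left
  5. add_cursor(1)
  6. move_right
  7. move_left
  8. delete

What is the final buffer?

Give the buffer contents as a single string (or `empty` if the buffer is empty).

After op 1 (move_left): buffer="qacttvht" (len 8), cursors c1@0 c2@4, authorship ........
After op 2 (insert('z')): buffer="zqactztvht" (len 10), cursors c1@1 c2@6, authorship 1....2....
After op 3 (move_left): buffer="zqactztvht" (len 10), cursors c1@0 c2@5, authorship 1....2....
After op 4 (move_left): buffer="zqactztvht" (len 10), cursors c1@0 c2@4, authorship 1....2....
After op 5 (add_cursor(1)): buffer="zqactztvht" (len 10), cursors c1@0 c3@1 c2@4, authorship 1....2....
After op 6 (move_right): buffer="zqactztvht" (len 10), cursors c1@1 c3@2 c2@5, authorship 1....2....
After op 7 (move_left): buffer="zqactztvht" (len 10), cursors c1@0 c3@1 c2@4, authorship 1....2....
After op 8 (delete): buffer="qatztvht" (len 8), cursors c1@0 c3@0 c2@2, authorship ...2....

Answer: qatztvht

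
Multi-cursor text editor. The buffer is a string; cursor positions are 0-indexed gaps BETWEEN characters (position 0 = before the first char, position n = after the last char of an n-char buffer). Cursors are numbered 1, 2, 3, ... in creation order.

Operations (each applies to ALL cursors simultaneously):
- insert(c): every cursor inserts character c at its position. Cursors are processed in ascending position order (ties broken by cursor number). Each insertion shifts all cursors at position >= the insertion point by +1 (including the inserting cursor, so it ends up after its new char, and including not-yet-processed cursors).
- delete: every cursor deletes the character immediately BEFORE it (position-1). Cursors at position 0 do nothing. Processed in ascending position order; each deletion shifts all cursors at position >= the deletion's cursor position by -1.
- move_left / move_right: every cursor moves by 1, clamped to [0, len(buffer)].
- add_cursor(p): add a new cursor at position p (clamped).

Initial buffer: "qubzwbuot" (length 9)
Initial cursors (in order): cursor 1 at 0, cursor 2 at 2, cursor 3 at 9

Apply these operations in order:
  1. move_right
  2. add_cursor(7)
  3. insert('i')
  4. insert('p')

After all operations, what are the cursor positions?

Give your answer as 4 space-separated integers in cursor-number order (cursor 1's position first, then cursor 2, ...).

Answer: 3 7 17 13

Derivation:
After op 1 (move_right): buffer="qubzwbuot" (len 9), cursors c1@1 c2@3 c3@9, authorship .........
After op 2 (add_cursor(7)): buffer="qubzwbuot" (len 9), cursors c1@1 c2@3 c4@7 c3@9, authorship .........
After op 3 (insert('i')): buffer="qiubizwbuioti" (len 13), cursors c1@2 c2@5 c4@10 c3@13, authorship .1..2....4..3
After op 4 (insert('p')): buffer="qipubipzwbuipotip" (len 17), cursors c1@3 c2@7 c4@13 c3@17, authorship .11..22....44..33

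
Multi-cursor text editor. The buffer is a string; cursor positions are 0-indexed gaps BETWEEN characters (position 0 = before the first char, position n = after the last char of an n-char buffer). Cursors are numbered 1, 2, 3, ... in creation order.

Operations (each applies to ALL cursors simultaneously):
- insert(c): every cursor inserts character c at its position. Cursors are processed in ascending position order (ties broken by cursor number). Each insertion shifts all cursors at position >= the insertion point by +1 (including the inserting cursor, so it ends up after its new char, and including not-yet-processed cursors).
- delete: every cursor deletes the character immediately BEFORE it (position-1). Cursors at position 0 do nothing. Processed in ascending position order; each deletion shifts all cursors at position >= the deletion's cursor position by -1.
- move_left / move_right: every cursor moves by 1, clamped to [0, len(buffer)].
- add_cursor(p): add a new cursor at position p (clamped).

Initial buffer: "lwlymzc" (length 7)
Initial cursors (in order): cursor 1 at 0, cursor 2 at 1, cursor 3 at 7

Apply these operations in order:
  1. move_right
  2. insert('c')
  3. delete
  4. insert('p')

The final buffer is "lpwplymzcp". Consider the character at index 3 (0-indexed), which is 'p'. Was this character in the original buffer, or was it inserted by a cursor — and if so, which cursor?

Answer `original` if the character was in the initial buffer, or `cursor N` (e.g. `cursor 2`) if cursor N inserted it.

Answer: cursor 2

Derivation:
After op 1 (move_right): buffer="lwlymzc" (len 7), cursors c1@1 c2@2 c3@7, authorship .......
After op 2 (insert('c')): buffer="lcwclymzcc" (len 10), cursors c1@2 c2@4 c3@10, authorship .1.2.....3
After op 3 (delete): buffer="lwlymzc" (len 7), cursors c1@1 c2@2 c3@7, authorship .......
After op 4 (insert('p')): buffer="lpwplymzcp" (len 10), cursors c1@2 c2@4 c3@10, authorship .1.2.....3
Authorship (.=original, N=cursor N): . 1 . 2 . . . . . 3
Index 3: author = 2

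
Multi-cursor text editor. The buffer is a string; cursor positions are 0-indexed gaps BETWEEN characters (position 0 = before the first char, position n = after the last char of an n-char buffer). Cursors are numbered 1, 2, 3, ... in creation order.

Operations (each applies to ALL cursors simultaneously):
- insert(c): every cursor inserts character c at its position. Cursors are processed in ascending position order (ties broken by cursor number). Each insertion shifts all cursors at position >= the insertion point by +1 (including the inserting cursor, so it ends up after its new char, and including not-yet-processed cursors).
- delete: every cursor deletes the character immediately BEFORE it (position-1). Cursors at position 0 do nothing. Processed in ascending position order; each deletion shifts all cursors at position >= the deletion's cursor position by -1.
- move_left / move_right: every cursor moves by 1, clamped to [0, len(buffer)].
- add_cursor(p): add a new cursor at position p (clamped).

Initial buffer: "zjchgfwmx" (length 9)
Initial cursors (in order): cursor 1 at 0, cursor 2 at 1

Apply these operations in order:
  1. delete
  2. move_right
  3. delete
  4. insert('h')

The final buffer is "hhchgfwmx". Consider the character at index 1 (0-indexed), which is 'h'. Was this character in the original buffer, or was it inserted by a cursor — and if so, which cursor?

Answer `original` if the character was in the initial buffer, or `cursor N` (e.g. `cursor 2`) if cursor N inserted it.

After op 1 (delete): buffer="jchgfwmx" (len 8), cursors c1@0 c2@0, authorship ........
After op 2 (move_right): buffer="jchgfwmx" (len 8), cursors c1@1 c2@1, authorship ........
After op 3 (delete): buffer="chgfwmx" (len 7), cursors c1@0 c2@0, authorship .......
After op 4 (insert('h')): buffer="hhchgfwmx" (len 9), cursors c1@2 c2@2, authorship 12.......
Authorship (.=original, N=cursor N): 1 2 . . . . . . .
Index 1: author = 2

Answer: cursor 2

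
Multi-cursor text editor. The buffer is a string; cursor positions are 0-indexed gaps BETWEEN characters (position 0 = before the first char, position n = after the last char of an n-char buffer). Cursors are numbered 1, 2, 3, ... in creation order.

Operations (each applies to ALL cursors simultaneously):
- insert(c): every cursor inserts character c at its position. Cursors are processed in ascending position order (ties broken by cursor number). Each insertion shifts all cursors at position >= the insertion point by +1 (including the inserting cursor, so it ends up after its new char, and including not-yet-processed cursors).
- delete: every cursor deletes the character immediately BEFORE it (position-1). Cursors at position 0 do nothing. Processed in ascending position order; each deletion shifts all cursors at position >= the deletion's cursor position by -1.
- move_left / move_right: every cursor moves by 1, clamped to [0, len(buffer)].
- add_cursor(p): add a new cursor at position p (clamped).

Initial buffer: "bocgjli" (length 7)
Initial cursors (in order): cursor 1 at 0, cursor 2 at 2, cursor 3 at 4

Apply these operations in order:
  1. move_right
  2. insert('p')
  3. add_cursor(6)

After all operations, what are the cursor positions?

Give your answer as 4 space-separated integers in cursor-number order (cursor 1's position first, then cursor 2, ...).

After op 1 (move_right): buffer="bocgjli" (len 7), cursors c1@1 c2@3 c3@5, authorship .......
After op 2 (insert('p')): buffer="bpocpgjpli" (len 10), cursors c1@2 c2@5 c3@8, authorship .1..2..3..
After op 3 (add_cursor(6)): buffer="bpocpgjpli" (len 10), cursors c1@2 c2@5 c4@6 c3@8, authorship .1..2..3..

Answer: 2 5 8 6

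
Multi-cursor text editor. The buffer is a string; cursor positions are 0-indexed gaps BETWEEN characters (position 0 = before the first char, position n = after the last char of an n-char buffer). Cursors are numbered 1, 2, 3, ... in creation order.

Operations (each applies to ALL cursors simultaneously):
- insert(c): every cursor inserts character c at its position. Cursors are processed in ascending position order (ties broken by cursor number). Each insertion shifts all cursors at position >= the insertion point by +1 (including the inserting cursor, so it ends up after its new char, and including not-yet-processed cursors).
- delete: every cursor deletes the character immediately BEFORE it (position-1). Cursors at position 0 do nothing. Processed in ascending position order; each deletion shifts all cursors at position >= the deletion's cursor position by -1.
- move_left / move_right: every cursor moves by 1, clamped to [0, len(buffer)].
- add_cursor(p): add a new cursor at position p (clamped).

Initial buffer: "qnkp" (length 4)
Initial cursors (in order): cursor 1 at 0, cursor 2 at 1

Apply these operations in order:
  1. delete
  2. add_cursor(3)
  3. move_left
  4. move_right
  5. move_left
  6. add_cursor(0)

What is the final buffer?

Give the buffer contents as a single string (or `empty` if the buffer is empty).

Answer: nkp

Derivation:
After op 1 (delete): buffer="nkp" (len 3), cursors c1@0 c2@0, authorship ...
After op 2 (add_cursor(3)): buffer="nkp" (len 3), cursors c1@0 c2@0 c3@3, authorship ...
After op 3 (move_left): buffer="nkp" (len 3), cursors c1@0 c2@0 c3@2, authorship ...
After op 4 (move_right): buffer="nkp" (len 3), cursors c1@1 c2@1 c3@3, authorship ...
After op 5 (move_left): buffer="nkp" (len 3), cursors c1@0 c2@0 c3@2, authorship ...
After op 6 (add_cursor(0)): buffer="nkp" (len 3), cursors c1@0 c2@0 c4@0 c3@2, authorship ...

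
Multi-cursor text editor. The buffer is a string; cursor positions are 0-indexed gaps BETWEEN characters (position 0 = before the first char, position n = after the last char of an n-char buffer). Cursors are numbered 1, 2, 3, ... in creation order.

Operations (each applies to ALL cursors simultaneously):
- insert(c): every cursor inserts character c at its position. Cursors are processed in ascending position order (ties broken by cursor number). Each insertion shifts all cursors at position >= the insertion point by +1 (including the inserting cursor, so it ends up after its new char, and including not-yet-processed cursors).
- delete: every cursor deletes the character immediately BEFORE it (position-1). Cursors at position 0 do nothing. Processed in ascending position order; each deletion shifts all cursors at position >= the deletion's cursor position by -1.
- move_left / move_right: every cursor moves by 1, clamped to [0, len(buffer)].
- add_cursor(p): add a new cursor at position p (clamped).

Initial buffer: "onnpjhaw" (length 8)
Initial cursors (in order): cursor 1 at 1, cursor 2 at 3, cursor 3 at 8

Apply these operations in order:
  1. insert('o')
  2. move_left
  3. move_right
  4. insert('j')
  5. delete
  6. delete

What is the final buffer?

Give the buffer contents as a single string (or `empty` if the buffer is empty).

Answer: onnpjhaw

Derivation:
After op 1 (insert('o')): buffer="oonnopjhawo" (len 11), cursors c1@2 c2@5 c3@11, authorship .1..2.....3
After op 2 (move_left): buffer="oonnopjhawo" (len 11), cursors c1@1 c2@4 c3@10, authorship .1..2.....3
After op 3 (move_right): buffer="oonnopjhawo" (len 11), cursors c1@2 c2@5 c3@11, authorship .1..2.....3
After op 4 (insert('j')): buffer="oojnnojpjhawoj" (len 14), cursors c1@3 c2@7 c3@14, authorship .11..22.....33
After op 5 (delete): buffer="oonnopjhawo" (len 11), cursors c1@2 c2@5 c3@11, authorship .1..2.....3
After op 6 (delete): buffer="onnpjhaw" (len 8), cursors c1@1 c2@3 c3@8, authorship ........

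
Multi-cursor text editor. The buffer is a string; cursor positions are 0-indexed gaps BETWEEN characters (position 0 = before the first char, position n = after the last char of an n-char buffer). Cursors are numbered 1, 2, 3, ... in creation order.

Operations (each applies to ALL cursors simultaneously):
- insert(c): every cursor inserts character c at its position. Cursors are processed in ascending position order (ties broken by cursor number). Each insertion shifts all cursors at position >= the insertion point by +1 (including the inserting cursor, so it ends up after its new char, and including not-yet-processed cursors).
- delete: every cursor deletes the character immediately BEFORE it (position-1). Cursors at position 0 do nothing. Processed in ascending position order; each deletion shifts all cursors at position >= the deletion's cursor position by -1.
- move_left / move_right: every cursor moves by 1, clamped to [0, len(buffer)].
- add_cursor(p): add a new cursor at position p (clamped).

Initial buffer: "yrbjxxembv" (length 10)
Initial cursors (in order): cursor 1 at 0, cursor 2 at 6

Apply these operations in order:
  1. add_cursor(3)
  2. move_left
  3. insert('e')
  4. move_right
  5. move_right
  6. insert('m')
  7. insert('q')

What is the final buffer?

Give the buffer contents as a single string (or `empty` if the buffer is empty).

Answer: eyrmqebjmqxexemqmbv

Derivation:
After op 1 (add_cursor(3)): buffer="yrbjxxembv" (len 10), cursors c1@0 c3@3 c2@6, authorship ..........
After op 2 (move_left): buffer="yrbjxxembv" (len 10), cursors c1@0 c3@2 c2@5, authorship ..........
After op 3 (insert('e')): buffer="eyrebjxexembv" (len 13), cursors c1@1 c3@4 c2@8, authorship 1..3...2.....
After op 4 (move_right): buffer="eyrebjxexembv" (len 13), cursors c1@2 c3@5 c2@9, authorship 1..3...2.....
After op 5 (move_right): buffer="eyrebjxexembv" (len 13), cursors c1@3 c3@6 c2@10, authorship 1..3...2.....
After op 6 (insert('m')): buffer="eyrmebjmxexemmbv" (len 16), cursors c1@4 c3@8 c2@13, authorship 1..13..3.2..2...
After op 7 (insert('q')): buffer="eyrmqebjmqxexemqmbv" (len 19), cursors c1@5 c3@10 c2@16, authorship 1..113..33.2..22...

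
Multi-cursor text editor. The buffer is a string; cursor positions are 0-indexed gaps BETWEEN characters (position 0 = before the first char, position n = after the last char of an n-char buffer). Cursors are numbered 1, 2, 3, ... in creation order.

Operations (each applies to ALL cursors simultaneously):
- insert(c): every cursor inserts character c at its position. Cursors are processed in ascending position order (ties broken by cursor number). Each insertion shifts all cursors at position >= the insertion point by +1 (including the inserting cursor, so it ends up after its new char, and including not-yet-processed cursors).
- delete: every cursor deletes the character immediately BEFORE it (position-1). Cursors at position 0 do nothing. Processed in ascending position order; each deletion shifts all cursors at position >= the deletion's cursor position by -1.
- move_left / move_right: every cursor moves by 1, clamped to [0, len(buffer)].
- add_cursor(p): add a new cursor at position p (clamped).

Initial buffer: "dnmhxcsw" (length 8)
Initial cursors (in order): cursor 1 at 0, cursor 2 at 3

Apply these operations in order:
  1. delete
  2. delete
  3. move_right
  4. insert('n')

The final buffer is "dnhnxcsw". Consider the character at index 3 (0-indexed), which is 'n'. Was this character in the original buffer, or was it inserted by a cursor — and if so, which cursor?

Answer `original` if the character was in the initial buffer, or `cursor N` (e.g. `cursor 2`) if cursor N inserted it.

Answer: cursor 2

Derivation:
After op 1 (delete): buffer="dnhxcsw" (len 7), cursors c1@0 c2@2, authorship .......
After op 2 (delete): buffer="dhxcsw" (len 6), cursors c1@0 c2@1, authorship ......
After op 3 (move_right): buffer="dhxcsw" (len 6), cursors c1@1 c2@2, authorship ......
After op 4 (insert('n')): buffer="dnhnxcsw" (len 8), cursors c1@2 c2@4, authorship .1.2....
Authorship (.=original, N=cursor N): . 1 . 2 . . . .
Index 3: author = 2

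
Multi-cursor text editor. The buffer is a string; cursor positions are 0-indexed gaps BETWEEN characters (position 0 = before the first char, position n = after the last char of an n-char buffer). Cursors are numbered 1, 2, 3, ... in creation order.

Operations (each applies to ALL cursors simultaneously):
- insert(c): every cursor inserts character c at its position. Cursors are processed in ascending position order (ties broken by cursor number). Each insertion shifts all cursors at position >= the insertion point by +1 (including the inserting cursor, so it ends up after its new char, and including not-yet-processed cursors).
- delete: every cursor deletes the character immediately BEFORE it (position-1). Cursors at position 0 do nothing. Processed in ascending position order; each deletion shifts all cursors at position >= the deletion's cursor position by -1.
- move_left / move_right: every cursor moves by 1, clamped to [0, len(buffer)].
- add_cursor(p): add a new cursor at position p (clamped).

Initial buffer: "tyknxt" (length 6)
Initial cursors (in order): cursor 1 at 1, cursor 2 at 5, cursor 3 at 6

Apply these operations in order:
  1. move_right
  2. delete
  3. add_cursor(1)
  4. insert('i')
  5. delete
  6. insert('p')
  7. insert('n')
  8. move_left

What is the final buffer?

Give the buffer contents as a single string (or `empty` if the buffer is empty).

After op 1 (move_right): buffer="tyknxt" (len 6), cursors c1@2 c2@6 c3@6, authorship ......
After op 2 (delete): buffer="tkn" (len 3), cursors c1@1 c2@3 c3@3, authorship ...
After op 3 (add_cursor(1)): buffer="tkn" (len 3), cursors c1@1 c4@1 c2@3 c3@3, authorship ...
After op 4 (insert('i')): buffer="tiiknii" (len 7), cursors c1@3 c4@3 c2@7 c3@7, authorship .14..23
After op 5 (delete): buffer="tkn" (len 3), cursors c1@1 c4@1 c2@3 c3@3, authorship ...
After op 6 (insert('p')): buffer="tppknpp" (len 7), cursors c1@3 c4@3 c2@7 c3@7, authorship .14..23
After op 7 (insert('n')): buffer="tppnnknppnn" (len 11), cursors c1@5 c4@5 c2@11 c3@11, authorship .1414..2323
After op 8 (move_left): buffer="tppnnknppnn" (len 11), cursors c1@4 c4@4 c2@10 c3@10, authorship .1414..2323

Answer: tppnnknppnn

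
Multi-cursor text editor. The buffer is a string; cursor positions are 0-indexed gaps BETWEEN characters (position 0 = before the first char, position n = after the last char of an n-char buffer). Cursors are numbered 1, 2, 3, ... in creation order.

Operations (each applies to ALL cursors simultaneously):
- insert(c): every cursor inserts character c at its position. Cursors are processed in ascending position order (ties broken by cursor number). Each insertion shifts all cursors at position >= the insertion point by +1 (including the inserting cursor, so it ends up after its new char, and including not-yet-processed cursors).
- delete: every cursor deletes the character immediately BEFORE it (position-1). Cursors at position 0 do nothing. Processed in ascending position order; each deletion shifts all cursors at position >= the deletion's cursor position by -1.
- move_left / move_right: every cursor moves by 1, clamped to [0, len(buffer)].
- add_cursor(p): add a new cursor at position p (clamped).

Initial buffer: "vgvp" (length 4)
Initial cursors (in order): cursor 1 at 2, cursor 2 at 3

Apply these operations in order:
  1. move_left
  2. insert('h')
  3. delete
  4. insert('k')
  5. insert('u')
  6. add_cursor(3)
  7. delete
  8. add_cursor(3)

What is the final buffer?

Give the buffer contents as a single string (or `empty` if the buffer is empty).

Answer: vgkvp

Derivation:
After op 1 (move_left): buffer="vgvp" (len 4), cursors c1@1 c2@2, authorship ....
After op 2 (insert('h')): buffer="vhghvp" (len 6), cursors c1@2 c2@4, authorship .1.2..
After op 3 (delete): buffer="vgvp" (len 4), cursors c1@1 c2@2, authorship ....
After op 4 (insert('k')): buffer="vkgkvp" (len 6), cursors c1@2 c2@4, authorship .1.2..
After op 5 (insert('u')): buffer="vkugkuvp" (len 8), cursors c1@3 c2@6, authorship .11.22..
After op 6 (add_cursor(3)): buffer="vkugkuvp" (len 8), cursors c1@3 c3@3 c2@6, authorship .11.22..
After op 7 (delete): buffer="vgkvp" (len 5), cursors c1@1 c3@1 c2@3, authorship ..2..
After op 8 (add_cursor(3)): buffer="vgkvp" (len 5), cursors c1@1 c3@1 c2@3 c4@3, authorship ..2..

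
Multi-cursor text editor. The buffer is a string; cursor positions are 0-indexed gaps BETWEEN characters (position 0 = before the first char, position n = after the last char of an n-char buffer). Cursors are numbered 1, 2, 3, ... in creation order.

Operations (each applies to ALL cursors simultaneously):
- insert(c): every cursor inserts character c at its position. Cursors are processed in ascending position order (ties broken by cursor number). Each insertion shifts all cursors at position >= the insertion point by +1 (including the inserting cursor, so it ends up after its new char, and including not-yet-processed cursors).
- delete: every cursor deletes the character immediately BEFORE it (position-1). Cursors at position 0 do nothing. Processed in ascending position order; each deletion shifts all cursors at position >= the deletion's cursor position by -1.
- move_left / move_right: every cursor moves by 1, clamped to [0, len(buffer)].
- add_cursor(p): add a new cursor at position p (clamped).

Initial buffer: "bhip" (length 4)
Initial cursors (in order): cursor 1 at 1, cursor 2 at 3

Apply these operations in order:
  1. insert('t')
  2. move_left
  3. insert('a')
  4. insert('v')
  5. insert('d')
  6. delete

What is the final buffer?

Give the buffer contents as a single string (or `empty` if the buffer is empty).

After op 1 (insert('t')): buffer="bthitp" (len 6), cursors c1@2 c2@5, authorship .1..2.
After op 2 (move_left): buffer="bthitp" (len 6), cursors c1@1 c2@4, authorship .1..2.
After op 3 (insert('a')): buffer="bathiatp" (len 8), cursors c1@2 c2@6, authorship .11..22.
After op 4 (insert('v')): buffer="bavthiavtp" (len 10), cursors c1@3 c2@8, authorship .111..222.
After op 5 (insert('d')): buffer="bavdthiavdtp" (len 12), cursors c1@4 c2@10, authorship .1111..2222.
After op 6 (delete): buffer="bavthiavtp" (len 10), cursors c1@3 c2@8, authorship .111..222.

Answer: bavthiavtp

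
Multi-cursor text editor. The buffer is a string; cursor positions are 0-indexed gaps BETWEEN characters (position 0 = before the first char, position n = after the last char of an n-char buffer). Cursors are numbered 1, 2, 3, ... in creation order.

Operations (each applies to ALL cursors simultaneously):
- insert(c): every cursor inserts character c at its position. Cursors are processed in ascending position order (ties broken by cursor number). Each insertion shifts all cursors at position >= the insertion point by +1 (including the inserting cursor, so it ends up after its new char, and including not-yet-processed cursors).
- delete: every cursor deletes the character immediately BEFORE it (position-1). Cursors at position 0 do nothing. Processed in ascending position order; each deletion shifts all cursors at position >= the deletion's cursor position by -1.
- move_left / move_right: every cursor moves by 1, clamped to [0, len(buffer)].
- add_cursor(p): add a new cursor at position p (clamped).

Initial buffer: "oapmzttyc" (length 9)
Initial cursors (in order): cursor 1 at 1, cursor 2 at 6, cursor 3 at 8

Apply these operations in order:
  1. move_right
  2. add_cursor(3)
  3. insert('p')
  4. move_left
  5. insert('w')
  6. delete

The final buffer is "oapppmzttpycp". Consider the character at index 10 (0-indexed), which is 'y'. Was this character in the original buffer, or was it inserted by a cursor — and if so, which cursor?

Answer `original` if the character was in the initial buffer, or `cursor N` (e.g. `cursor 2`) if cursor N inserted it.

After op 1 (move_right): buffer="oapmzttyc" (len 9), cursors c1@2 c2@7 c3@9, authorship .........
After op 2 (add_cursor(3)): buffer="oapmzttyc" (len 9), cursors c1@2 c4@3 c2@7 c3@9, authorship .........
After op 3 (insert('p')): buffer="oapppmzttpycp" (len 13), cursors c1@3 c4@5 c2@10 c3@13, authorship ..1.4....2..3
After op 4 (move_left): buffer="oapppmzttpycp" (len 13), cursors c1@2 c4@4 c2@9 c3@12, authorship ..1.4....2..3
After op 5 (insert('w')): buffer="oawppwpmzttwpycwp" (len 17), cursors c1@3 c4@6 c2@12 c3@16, authorship ..11.44....22..33
After op 6 (delete): buffer="oapppmzttpycp" (len 13), cursors c1@2 c4@4 c2@9 c3@12, authorship ..1.4....2..3
Authorship (.=original, N=cursor N): . . 1 . 4 . . . . 2 . . 3
Index 10: author = original

Answer: original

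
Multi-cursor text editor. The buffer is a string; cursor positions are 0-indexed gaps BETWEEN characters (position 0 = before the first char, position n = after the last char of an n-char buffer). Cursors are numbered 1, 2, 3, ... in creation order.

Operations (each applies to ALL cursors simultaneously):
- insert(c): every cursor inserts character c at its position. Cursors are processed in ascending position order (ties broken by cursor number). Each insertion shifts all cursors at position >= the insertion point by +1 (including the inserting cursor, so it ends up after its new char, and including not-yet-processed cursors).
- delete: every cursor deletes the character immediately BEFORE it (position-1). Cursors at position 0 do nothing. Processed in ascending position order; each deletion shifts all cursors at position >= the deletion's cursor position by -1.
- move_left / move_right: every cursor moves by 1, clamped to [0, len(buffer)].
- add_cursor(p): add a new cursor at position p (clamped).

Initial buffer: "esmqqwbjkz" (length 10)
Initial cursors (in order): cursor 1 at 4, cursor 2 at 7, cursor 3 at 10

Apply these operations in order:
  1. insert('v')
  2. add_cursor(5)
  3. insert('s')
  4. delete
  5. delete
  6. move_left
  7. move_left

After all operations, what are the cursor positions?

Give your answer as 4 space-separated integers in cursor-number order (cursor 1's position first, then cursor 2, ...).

After op 1 (insert('v')): buffer="esmqvqwbvjkzv" (len 13), cursors c1@5 c2@9 c3@13, authorship ....1...2...3
After op 2 (add_cursor(5)): buffer="esmqvqwbvjkzv" (len 13), cursors c1@5 c4@5 c2@9 c3@13, authorship ....1...2...3
After op 3 (insert('s')): buffer="esmqvssqwbvsjkzvs" (len 17), cursors c1@7 c4@7 c2@12 c3@17, authorship ....114...22...33
After op 4 (delete): buffer="esmqvqwbvjkzv" (len 13), cursors c1@5 c4@5 c2@9 c3@13, authorship ....1...2...3
After op 5 (delete): buffer="esmqwbjkz" (len 9), cursors c1@3 c4@3 c2@6 c3@9, authorship .........
After op 6 (move_left): buffer="esmqwbjkz" (len 9), cursors c1@2 c4@2 c2@5 c3@8, authorship .........
After op 7 (move_left): buffer="esmqwbjkz" (len 9), cursors c1@1 c4@1 c2@4 c3@7, authorship .........

Answer: 1 4 7 1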